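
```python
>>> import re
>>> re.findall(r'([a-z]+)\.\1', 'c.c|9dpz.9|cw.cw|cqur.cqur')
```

After group 1 captures some text, `\1` only succeeds where that same text appears again.
`findall` collects group 1 from each match (3 total).

['c', 'cw', 'cqur']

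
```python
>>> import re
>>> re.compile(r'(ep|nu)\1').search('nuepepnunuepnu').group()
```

`\1` has to match the exact text group 1 already captured.
The match spans [2:6] → 'epep'.

'epep'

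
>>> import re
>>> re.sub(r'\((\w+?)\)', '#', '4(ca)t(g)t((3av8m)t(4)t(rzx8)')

`sub` substitutes '#' at each match site.

'4#t#t(#t#t#'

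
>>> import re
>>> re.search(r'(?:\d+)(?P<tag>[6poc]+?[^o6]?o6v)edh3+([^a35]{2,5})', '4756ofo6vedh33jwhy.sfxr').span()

(0, 19)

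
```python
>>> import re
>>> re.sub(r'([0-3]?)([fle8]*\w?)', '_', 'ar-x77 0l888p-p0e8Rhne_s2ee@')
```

'___-____ __-________@_'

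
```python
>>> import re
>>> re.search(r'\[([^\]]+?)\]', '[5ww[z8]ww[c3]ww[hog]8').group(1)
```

`re.search` tries every starting position until one works.
The match spans [0:8] → '[5ww[z8]'.
Captured: group 1 = '5ww[z8'.

'5ww[z8'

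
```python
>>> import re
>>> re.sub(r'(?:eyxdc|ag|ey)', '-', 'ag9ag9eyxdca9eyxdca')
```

Alternation isn't longest-match — the leftmost alternative that fits at this position is chosen.
Matches: at [0:2] → 'ag'; at [3:5] → 'ag'; at [6:11] → 'eyxdc'; at [13:18] → 'eyxdc'.
`sub` substitutes '-' at each match site.

'-9-9-a9-a'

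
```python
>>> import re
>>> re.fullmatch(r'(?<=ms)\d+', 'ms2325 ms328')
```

None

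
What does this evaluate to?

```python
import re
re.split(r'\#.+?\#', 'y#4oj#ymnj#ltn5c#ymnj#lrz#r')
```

['y', 'ymnj', 'ymnj', 'r']

The `?` after the quantifier makes it lazy — it takes as little as possible before letting the rest of the pattern try.
Matches to split on: at [1:6] → '#4oj#'; at [10:17] → '#ltn5c#'; at [21:26] → '#lrz#'.
`split` removes every match and returns the 4 fragments in between.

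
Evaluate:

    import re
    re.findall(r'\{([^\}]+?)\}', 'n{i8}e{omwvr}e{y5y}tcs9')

['i8', 'omwvr', 'y5y']

Scanning left to right: at [1:5] match '{i8}', group 1 = 'i8'; at [6:13] match '{omwvr}', group 1 = 'omwvr'; at [14:19] match '{y5y}', group 1 = 'y5y'.
With a single group, `findall` returns only what that group captured — 3 items.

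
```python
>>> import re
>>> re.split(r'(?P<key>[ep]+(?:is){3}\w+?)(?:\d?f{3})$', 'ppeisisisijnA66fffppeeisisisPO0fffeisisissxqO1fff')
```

['', 'ppeisisisijnA66fffppeeisisisPO0fffeisisissxqO', '']

A `+?`/`*?`/`{m,n}?` starts at its minimum and grows only as far as needed for what follows to match.
With a capturing group present, the delimiter's captured portion is kept in the result list.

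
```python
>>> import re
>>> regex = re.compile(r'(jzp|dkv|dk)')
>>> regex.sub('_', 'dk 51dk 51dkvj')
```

Alternation tries branches left to right and keeps the first one that lets the overall match succeed at that position.
Matches: at [0:2] → 'dk'; at [5:7] → 'dk'; at [10:13] → 'dkv'.
`sub` substitutes '_' at each match site.

'_ 51_ 51_j'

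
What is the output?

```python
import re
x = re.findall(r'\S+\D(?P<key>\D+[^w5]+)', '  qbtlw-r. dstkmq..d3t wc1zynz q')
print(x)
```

The pattern matches one or more of a non-whitespace character, then a non-digit; then one or more of a non-digit, then one or more of any character except [w5] (captured as 'key').
Walking the string: at [2:23] match 'qbtlw-r. dstkmq..d3t ', group 1 = 'dstkmq..d3t '; at [23:32] match 'wc1zynz q', group 1 = ' q'.
With a single group, `findall` returns only what that group captured — 2 items.

['dstkmq..d3t ', ' q']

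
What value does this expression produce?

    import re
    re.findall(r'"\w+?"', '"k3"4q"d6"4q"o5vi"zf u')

['"k3"', '"d6"', '"o5vi"']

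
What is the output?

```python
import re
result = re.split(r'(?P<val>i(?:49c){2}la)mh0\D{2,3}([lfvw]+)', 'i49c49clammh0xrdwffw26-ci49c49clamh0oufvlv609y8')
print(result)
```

['i49c49clammh0xrdwffw26-c', 'i49c49cla', 'vlv', '609y8']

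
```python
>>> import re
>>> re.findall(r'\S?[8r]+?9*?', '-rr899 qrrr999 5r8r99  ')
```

The `?` after the quantifier makes it lazy — it takes as little as possible before letting the rest of the pattern try.
`findall` yields the raw match text (6 of them) because the pattern has no groups.

['-r', 'r8', 'qr', 'rr', '5r', '8r']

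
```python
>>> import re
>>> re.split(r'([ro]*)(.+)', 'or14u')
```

['', 'or', '14u', '']

The pattern matches zero or more of one of [ro] (captured); then one or more of any character (captured).
Matches to split on: at [0:5] → 'or14u'.
With a capturing group present, the delimiter's captured portion is kept in the result list.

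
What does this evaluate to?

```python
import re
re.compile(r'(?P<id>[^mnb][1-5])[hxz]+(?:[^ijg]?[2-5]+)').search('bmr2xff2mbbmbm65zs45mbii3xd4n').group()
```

This matches any character except [mnb], then a character in [1-5] (captured as 'id'); then one or more of one of [hxz]; then optionally any character except [ijg], then one or more of a character in [2-5] (non-capturing group).
`search` walks the string left to right and returns the first match it finds.
The match spans [14:20] → '65zs45'.
Captured: group 1 = '65'.

'65zs45'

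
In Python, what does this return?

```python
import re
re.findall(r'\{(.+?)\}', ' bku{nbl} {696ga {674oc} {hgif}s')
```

['nbl', '696ga {674oc', 'hgif']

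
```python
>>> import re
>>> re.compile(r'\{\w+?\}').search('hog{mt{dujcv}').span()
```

(6, 13)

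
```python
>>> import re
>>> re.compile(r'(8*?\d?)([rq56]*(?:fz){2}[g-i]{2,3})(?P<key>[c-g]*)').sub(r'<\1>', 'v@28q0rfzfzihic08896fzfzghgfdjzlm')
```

Pattern: zero or more of a literal '8' (lazy), then optionally a digit (captured); then zero or more of one of [rq56], then the literal 'fz' repeated 2 times, then 2 to 3 of a character in [g-i] (captured); then zero or more of a character in [c-g] (captured as 'key').
Matches: at [5:15] → '0rfzfzihic'; at [16:29] → '8896fzfzghgfd'.
The replacement refers to a captured group, so each match is rewritten using its own captured text.

'v@28q<0>0<889>jzlm'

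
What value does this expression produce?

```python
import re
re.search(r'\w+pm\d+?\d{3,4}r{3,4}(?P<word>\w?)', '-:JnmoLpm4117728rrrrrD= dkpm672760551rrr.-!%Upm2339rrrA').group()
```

'JnmoLpm4117728rrrrr'

This matches one or more of a word character, then the literal 'p'; then a literal 'm'; then one or more of a digit (lazy), then 3 to 4 of a digit, then 3 to 4 of the literal 'r'; then optionally a word character (captured as 'word').
Unlike `match`, `search` isn't anchored — it looks for the pattern anywhere in the string.
The match spans [2:21] → 'JnmoLpm4117728rrrrr'.
Captured: group 1 = 'r'.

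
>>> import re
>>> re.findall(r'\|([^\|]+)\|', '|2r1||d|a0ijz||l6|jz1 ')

['2r1', 'd', 'l6']

With a single group, `findall` returns only what that group captured — 3 items.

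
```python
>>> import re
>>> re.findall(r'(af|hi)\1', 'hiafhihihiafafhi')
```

After group 1 captures some text, `\1` only succeeds where that same text appears again.
Scanning left to right: at [4:8] match 'hihi', group 1 = 'hi'; at [10:14] match 'afaf', group 1 = 'af'.
Because there's exactly one group, `findall` drops the full match and keeps group 1 from each hit.

['hi', 'af']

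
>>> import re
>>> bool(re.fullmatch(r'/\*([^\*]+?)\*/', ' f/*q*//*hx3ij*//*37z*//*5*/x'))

False

`fullmatch` succeeds only if the pattern covers the string from start to end.
Here the pattern can't cover the whole string, so the call returns None, and `bool(None)` is False.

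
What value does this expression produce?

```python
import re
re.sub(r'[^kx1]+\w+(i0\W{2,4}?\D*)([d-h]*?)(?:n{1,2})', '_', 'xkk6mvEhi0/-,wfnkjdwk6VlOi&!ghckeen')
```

Pattern: one or more of any character except [kx1]; then one or more of a word character; then the literal 'i0', then 2 to 4 of a non-word character (lazy), then zero or more of a non-digit (captured); then zero or more of a character in [d-h] (lazy) (captured); then 1 to 2 of a literal 'n' (non-capturing group).
Matches: at [3:16] → '6mvEhi0/-,wfn'.
Every occurrence is swapped for '_'.

'xkk_kjdwk6VlOi&!ghckeen'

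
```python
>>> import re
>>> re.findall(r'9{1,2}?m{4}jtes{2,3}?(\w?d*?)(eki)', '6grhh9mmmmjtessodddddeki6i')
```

[('oddddd', 'eki')]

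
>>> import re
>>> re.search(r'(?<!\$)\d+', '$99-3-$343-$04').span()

(2, 3)

Because the assertion is negative and zero-width, positions next to the forbidden text are skipped.
`re.search` tries every starting position until one works.
The match spans [2:3] → '9'.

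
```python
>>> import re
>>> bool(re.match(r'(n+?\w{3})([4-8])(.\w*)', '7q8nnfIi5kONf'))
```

False

`re.match` won't scan ahead — the pattern has to work from the very first character.
Here position 0 doesn't satisfy it, so the call returns None, and `bool(None)` is False.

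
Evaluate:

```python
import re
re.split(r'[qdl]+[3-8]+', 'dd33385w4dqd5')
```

['', 'w4', '']

This matches one or more of one of [qdl]; then one or more of a character in [3-8].
Matches to split on: at [0:7] → 'dd33385'; at [9:13] → 'dqd5'.
Each match becomes a cut point; 3 segments remain.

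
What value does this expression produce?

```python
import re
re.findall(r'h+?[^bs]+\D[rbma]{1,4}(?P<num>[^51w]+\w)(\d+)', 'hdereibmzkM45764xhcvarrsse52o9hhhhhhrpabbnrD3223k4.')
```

[('zkM45', '764'), ('sse5', '2'), ('nrD3223k', '4')]

The pattern matches one or more of the literal 'h' (lazy), then one or more of any character except [bs], then a non-digit; then 1 to 4 of one of [rbma]; then one or more of any character except [51w], then a word character (captured as 'num'); then one or more of a digit (captured).
Scanning left to right: at [0:16] match 'hdereibmzkM45764', groups = ('zkM45', '764'); at [17:28] match 'hcvarrsse52', groups = ('sse5', '2'); at [30:50] match 'hhhhhhrpabbnrD3223k4', groups = ('nrD3223k', '4').
Multiple groups make `findall` return tuples — one 2-tuple for each match.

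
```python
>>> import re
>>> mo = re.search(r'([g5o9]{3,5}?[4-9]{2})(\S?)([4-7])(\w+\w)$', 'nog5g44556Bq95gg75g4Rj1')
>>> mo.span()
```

(1, 23)

The pattern matches 3 to 5 of one of [g5o9] (lazy), then exactly 2 of a character in [4-9] (captured); then optionally a non-whitespace character (captured); then a character in [4-7] (captured); then one or more of a word character, then a word character (captured); then anchored at the end.
`re.search` tries every starting position until one works.
The match spans [1:23] → 'og5g44556Bq95gg75g4Rj1'.
Captured: group 1 = 'og5g44', group 2 = '5', group 3 = '5', group 4 = '6Bq95gg75g4Rj1'.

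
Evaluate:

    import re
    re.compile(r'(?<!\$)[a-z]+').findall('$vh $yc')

A negative assertion filters positions out without eating any characters.
Walking the string: at [2:3] → 'h'; at [6:7] → 'c'.
Since nothing is captured, `findall` lists the 2 matched substrings directly.

['h', 'c']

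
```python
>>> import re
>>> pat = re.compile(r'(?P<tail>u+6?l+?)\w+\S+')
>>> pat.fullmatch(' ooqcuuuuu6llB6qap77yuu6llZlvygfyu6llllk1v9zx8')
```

None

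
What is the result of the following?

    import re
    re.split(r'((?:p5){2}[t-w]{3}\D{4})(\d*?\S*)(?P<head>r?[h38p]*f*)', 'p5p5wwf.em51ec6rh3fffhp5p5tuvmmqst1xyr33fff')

['p5p5wwf.em51ec6rh3fffh', 'p5p5tuvmmqs', 't1xyr33fff', '', '']

Pattern: the literal 'p5' repeated 2 times, then exactly 3 of a character in [t-w], then exactly 4 of a non-digit (captured); then zero or more of a digit (lazy), then zero or more of a non-whitespace character (captured); then optionally the literal 'r', then zero or more of one of [h38p], then zero or more of a literal 'f' (captured as 'head').
Matches to split on: at [22:43] → 'p5p5tuvmmqst1xyr33fff'.
Because the pattern has a capturing group, `split` also inserts each captured text between the pieces.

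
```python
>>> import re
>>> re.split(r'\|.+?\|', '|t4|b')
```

['', 'b']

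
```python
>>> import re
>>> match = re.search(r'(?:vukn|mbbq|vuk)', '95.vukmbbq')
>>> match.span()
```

(3, 6)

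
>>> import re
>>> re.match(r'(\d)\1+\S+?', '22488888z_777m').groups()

('2',)

`\1` is not a pattern — it's the concrete string captured by group 1, re-applied verbatim.
`re.match` won't scan ahead — the pattern has to work from the very first character.
The match spans [0:3] → '224'.
Captured: group 1 = '2'.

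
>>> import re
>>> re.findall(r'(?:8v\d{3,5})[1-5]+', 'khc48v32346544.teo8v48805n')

['8v32346544', '8v48805']

Pattern: the literal '8v', then 3 to 5 of a digit (non-capturing group); then one or more of a character in [1-5].
No capturing groups, so `findall` returns the 2 full match strings.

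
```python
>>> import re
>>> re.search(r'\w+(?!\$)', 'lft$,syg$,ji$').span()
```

The negative lookaround is zero-width — it rules out positions where the adjacent text would match, without consuming anything.
`re.search` scans for the first position where the pattern succeeds.
The match spans [0:2] → 'lf'.

(0, 2)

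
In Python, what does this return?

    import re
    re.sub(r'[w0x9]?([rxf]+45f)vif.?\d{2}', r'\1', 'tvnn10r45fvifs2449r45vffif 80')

'tvnn1r45f49r45vffif 80'

Pattern: optionally one of [w0x9]; then one or more of one of [rxf], then the literal '4', then the literal '5f' (captured); then the literal 'vif', then optionally any character, then exactly 2 of a digit.
Matches: at [5:16] → '0r45fvifs24'.
The replacement refers to a captured group, so each match is rewritten using its own captured text.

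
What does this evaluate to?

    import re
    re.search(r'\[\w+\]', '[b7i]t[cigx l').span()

The match spans [0:5] → '[b7i]'.

(0, 5)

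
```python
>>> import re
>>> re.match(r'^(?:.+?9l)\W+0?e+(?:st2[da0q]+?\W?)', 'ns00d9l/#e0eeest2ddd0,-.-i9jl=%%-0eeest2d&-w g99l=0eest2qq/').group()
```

'ns00d9l/#e0eeest2ddd0,-.-i9jl=%%-0eeest2d&-w g99l=0eest2q'

The pattern matches anchored at the start of the string; then one or more of any character (lazy), then the literal '9l' (non-capturing group); then one or more of a non-word character, then optionally the literal '0', then one or more of a literal 'e'; then the literal 'st2', then one or more of one of [da0q] (lazy), then optionally a non-word character (non-capturing group).
A non-greedy quantifier consumes as few characters as it can — just enough that the remainder of the pattern still matches from where it stops; whatever follows it matches normally.
`match` is anchored at position 0; if the pattern doesn't fit there, it returns None.
The match spans [0:57] → 'ns00d9l/#e0eeest2ddd0,-.-i9jl=%%-0eeest2d&-w g99l=0eest2q'.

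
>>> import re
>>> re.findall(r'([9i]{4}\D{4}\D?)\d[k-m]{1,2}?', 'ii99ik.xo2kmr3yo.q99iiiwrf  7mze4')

`findall` collects group 1 from each match (2 total).

['ii99ik.xo', '9iiiwrf  ']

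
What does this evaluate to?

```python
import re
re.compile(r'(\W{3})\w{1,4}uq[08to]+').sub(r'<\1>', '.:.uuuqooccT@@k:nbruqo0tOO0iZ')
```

This matches exactly 3 of a non-word character (captured); then 1 to 4 of a word character, then the literal 'uq', then one or more of one of [08to].
Matches: at [0:9] → '.:.uuuqoo'.
`\1` in the replacement pulls in group 1's text for each match.

'<.:.>ccT@@k:nbruqo0tOO0iZ'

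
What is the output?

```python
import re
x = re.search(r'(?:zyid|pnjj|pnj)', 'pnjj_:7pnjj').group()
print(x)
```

Alternation tries branches left to right and keeps the first one that lets the overall match succeed at that position.
`search` walks the string left to right and returns the first match it finds.
The match spans [0:4] → 'pnjj'.

pnjj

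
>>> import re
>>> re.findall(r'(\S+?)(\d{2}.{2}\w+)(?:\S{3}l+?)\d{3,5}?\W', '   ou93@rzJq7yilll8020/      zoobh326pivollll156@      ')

[('ou', '93@rzJq7y'), ('zoobh', '326pivo')]

The pattern matches one or more of a non-whitespace character (lazy) (captured); then exactly 2 of a digit, then exactly 2 of any character, then one or more of a word character (captured); then exactly 3 of a non-whitespace character, then one or more of the literal 'l' (lazy) (non-capturing group); then 3 to 5 of a digit (lazy), then a non-word character.
Scanning left to right: at [3:23] match 'ou93@rzJq7yilll8020/', groups = ('ou', '93@rzJq7y'); at [29:49] match 'zoobh326pivollll156@', groups = ('zoobh', '326pivo').
`findall` packs the 2 group values into a tuple for every match.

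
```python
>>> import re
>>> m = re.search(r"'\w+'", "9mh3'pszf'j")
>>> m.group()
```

"'pszf'"

`re.search` scans for the first position where the pattern succeeds.
The match spans [4:10] → "'pszf'".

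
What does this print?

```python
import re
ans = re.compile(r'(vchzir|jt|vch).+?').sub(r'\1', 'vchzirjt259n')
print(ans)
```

Alternation isn't longest-match — the leftmost alternative that fits at this position is chosen.
Matches: at [0:7] → 'vchzirj'.
`\1` in the replacement pulls in group 1's text for each match.

vchzirt259n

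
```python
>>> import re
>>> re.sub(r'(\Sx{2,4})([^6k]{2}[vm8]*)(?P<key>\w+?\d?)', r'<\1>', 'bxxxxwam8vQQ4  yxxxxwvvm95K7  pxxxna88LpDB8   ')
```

'<bxxxx>Q4  <yxxxx>K7  <pxxx>pDB8   '

Pattern: a non-whitespace character, then 2 to 4 of the literal 'x' (captured); then exactly 2 of any character except [6k], then zero or more of one of [vm8] (captured); then one or more of a word character (lazy), then optionally a digit (captured as 'key').
Matches: at [0:11] → 'bxxxxwam8vQ'; at [15:26] → 'yxxxxwvvm95'; at [30:39] → 'pxxxna88L'.
`\1` in the replacement pulls in group 1's text for each match.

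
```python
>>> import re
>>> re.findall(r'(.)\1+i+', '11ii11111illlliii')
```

['1', '1', 'l']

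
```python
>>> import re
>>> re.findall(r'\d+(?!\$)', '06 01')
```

['06', '01']

The negative lookahead/lookbehind blocks any match where the forbidden context is present.
With no groups in the pattern, `findall` gives back each whole match — 2 here.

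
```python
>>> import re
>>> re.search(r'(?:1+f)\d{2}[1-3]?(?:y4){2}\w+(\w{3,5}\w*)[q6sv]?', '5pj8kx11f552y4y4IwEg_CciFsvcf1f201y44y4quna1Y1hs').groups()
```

Pattern: one or more of a literal '1', then the literal 'f' (non-capturing group); then exactly 2 of a digit, then optionally a character in [1-3]; then the literal 'y4' repeated 2 times, then one or more of a word character; then 3 to 5 of a word character, then zero or more of a word character (captured); then optionally one of [q6sv].
`re.search` scans for the first position where the pattern succeeds.
The match spans [6:48] → '11f552y4y4IwEg_CciFsvcf1f201y44y4quna1Y1hs'.
Captured: group 1 = '1hs'.

('1hs',)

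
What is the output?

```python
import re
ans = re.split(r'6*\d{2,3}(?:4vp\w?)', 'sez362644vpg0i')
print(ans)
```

['sez3', '0i']

The pattern matches zero or more of the literal '6', then 2 to 3 of a digit; then the literal '4vp', then optionally a word character (non-capturing group).
Matches to split on: at [4:12] → '62644vpg'.
The string is cut at each match, leaving 2 pieces.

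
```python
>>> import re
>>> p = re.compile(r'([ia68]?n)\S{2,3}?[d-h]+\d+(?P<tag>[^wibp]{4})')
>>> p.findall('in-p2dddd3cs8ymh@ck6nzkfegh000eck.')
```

This matches optionally one of [ia68], then the literal 'n' (captured); then 2 to 3 of a non-whitespace character (lazy), then one or more of a character in [d-h]; then one or more of a digit; then exactly 4 of any character except [wibp] (captured as 'tag').
`findall` packs the 2 group values into a tuple for every match.

[('in', 'cs8y'), ('6n', 'eck.')]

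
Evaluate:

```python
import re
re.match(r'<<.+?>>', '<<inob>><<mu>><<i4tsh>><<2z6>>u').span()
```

Lazy quantifiers expand one character at a time until the remainder of the pattern can match.
`re.match` won't scan ahead — the pattern has to work from the very first character.
The match spans [0:8] → '<<inob>>'.

(0, 8)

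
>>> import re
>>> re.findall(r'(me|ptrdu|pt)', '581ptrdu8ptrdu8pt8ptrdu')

['ptrdu', 'ptrdu', 'pt', 'ptrdu']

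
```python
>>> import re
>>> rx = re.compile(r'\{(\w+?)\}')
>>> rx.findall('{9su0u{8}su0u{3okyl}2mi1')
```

Matches: at [6:9] match '{8}', group 1 = '8'; at [13:20] match '{3okyl}', group 1 = '3okyl'.
One capturing group, so `findall` returns just the captured substring from each match — 2 in all.

['8', '3okyl']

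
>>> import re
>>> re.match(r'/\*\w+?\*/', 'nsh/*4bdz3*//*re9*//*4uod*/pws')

None

`re.match` won't scan ahead — the pattern has to work from the very first character.
Here the pattern fails at index 0, so the call returns None.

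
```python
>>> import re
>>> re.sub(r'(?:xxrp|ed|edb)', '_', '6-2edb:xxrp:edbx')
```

The regex engine tests alternatives in the order written; an earlier branch that matches wins even if a later one would match more.
Matches: at [3:5] → 'ed'; at [7:11] → 'xxrp'; at [12:14] → 'ed'.
Each match is replaced by '_'.

'6-2_b:_:_bx'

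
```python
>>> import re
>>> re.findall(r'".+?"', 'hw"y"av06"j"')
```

`findall` yields the raw match text (2 of them) because the pattern has no groups.

['"y"', '"j"']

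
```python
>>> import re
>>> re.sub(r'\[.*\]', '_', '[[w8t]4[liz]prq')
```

'_prq'

Matches: at [0:12] → '[[w8t]4[liz]'.
`sub` substitutes '_' at each match site.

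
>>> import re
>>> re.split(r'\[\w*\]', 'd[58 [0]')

['d[58 ', '']

Matches to split on: at [5:8] → '[0]'.
The string is cut at each match, leaving 2 pieces.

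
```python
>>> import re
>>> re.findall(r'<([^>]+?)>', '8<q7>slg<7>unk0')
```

['q7', '7']

Walking the string: at [1:5] match '<q7>', group 1 = 'q7'; at [8:11] match '<7>', group 1 = '7'.
With a single group, `findall` returns only what that group captured — 2 items.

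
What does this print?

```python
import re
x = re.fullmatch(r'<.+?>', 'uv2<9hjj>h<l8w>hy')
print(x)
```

For `fullmatch`, every character of the input must be accounted for by the pattern.
Here the pattern can't cover the whole string, so the call returns None.

None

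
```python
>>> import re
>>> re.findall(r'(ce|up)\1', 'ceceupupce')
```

['ce', 'up']

`\1` has to match the exact text group 1 already captured.
One capturing group, so `findall` returns just the captured substring from each match — 2 in all.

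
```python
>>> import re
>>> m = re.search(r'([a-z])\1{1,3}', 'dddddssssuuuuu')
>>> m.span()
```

`\1` is not a pattern — it's the concrete string captured by group 1, re-applied verbatim.
Unlike `match`, `search` isn't anchored — it looks for the pattern anywhere in the string.
The match spans [0:4] → 'dddd'.
Captured: group 1 = 'd'.

(0, 4)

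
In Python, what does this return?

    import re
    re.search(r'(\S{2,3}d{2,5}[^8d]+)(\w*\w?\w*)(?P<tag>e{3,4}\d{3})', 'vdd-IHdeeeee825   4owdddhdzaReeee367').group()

'4owdddhdzaReeee367'

This matches 2 to 3 of a non-whitespace character, then 2 to 5 of the literal 'd', then one or more of any character except [8d] (captured); then zero or more of a word character, then optionally a word character, then zero or more of a word character (captured); then 3 to 4 of a literal 'e', then exactly 3 of a digit (captured as 'tag').
`search` walks the string left to right and returns the first match it finds.
The match spans [18:36] → '4owdddhdzaReeee367'.
Captured: group 1 = '4owdddh', group 2 = 'dzaRe', group 3 = 'eee367'.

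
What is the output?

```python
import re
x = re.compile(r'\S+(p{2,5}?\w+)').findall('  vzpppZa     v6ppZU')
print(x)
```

['ppZa', 'ppZU']

The pattern matches one or more of a non-whitespace character; then 2 to 5 of the literal 'p' (lazy), then one or more of a word character (captured).
Matches: at [2:9] match 'vzpppZa', group 1 = 'ppZa'; at [14:20] match 'v6ppZU', group 1 = 'ppZU'.
Because there's exactly one group, `findall` drops the full match and keeps group 1 from each hit.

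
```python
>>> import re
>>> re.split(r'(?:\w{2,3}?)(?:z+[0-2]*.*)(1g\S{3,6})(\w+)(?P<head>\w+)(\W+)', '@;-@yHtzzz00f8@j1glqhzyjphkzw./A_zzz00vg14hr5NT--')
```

['@;-@', '1glqhzyj', 'phkz', 'w', './', 'A_zzz00vg14hr5NT--']

This matches 2 to 3 of a word character (lazy) (non-capturing group); then one or more of the literal 'z', then zero or more of a character in [0-2], then zero or more of any character (non-capturing group); then the literal '1g', then 3 to 6 of a non-whitespace character (captured); then one or more of a word character (captured); then one or more of a word character (captured as 'head'); then one or more of a non-word character (captured).
Matches to split on: at [4:31] → 'yHtzzz00f8@j1glqhzyjphkzw./'.
Because the pattern has a capturing group, `split` also inserts each captured text between the pieces.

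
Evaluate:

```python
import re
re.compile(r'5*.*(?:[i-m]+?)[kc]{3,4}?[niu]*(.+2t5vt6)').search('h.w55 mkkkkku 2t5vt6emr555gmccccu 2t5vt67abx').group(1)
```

'cu 2t5vt6'

The match spans [0:40] → 'h.w55 mkkkkku 2t5vt6emr555gmccccu 2t5vt6'.
Captured: group 1 = 'cu 2t5vt6'.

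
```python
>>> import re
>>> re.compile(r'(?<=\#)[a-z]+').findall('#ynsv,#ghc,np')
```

['ynsv', 'ghc']

Lookahead/lookbehind check context without consuming it, so the matched span excludes the asserted characters.
With no groups in the pattern, `findall` gives back each whole match — 2 here.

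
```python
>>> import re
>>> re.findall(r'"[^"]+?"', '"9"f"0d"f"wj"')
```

['"9"', '"0d"', '"wj"']

Matches: at [0:3] → '"9"'; at [4:8] → '"0d"'; at [9:13] → '"wj"'.
Since nothing is captured, `findall` lists the 3 matched substrings directly.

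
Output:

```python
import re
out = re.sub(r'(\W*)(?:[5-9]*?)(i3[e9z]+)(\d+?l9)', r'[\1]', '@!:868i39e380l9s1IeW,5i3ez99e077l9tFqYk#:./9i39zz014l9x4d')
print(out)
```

The pattern matches zero or more of a non-word character (captured); then zero or more of a character in [5-9] (lazy) (non-capturing group); then the literal 'i3', then one or more of one of [e9z] (captured); then one or more of a digit (lazy), then the literal 'l9' (captured).
Matches: at [0:15] → '@!:868i39e380l9'; at [20:34] → ',5i3ez99e077l9'; at [39:54] → '#:./9i39zz014l9'.
The replacement refers to a captured group, so each match is rewritten using its own captured text.

[@!:]s1IeW[,]tFqYk[#:./]x4d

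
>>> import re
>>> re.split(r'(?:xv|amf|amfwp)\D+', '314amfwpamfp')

`split` removes every match and returns the 2 fragments in between.

['314', '']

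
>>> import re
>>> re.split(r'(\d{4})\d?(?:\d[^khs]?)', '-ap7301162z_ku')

['-ap', '7301', 'z_ku']

The pattern matches exactly 4 of a digit (captured); then optionally a digit; then a digit, then optionally any character except [khs] (non-capturing group).
Matches to split on: at [3:10] → '7301162'.
Because the pattern has a capturing group, `split` also inserts each captured text between the pieces.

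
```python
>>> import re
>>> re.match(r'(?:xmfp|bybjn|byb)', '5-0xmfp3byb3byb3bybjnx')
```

None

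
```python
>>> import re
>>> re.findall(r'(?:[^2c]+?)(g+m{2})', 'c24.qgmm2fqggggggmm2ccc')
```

['gmm', 'ggggggmm']

The pattern matches one or more of any character except [2c] (lazy) (non-capturing group); then one or more of a literal 'g', then exactly 2 of a literal 'm' (captured).
A `+?`/`*?`/`{m,n}?` starts at its minimum and grows only as far as needed for what follows to match.
Matches: at [2:8] match '4.qgmm', group 1 = 'gmm'; at [9:19] match 'fqggggggmm', group 1 = 'ggggggmm'.
Because there's exactly one group, `findall` drops the full match and keeps group 1 from each hit.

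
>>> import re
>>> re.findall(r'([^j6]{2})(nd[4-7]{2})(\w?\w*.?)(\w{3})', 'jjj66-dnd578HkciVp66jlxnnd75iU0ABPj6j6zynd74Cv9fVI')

[('-d', 'nd57', '8HkciVp66jlxnnd75iU0ABPj6j6zynd74Cv9', 'fVI')]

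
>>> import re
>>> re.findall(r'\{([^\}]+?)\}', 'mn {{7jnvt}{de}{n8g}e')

['{7jnvt', 'de', 'n8g']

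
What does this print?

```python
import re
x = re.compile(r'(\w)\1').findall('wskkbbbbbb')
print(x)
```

['k', 'b', 'b', 'b']

`\1` is not a pattern — it's the concrete string captured by group 1, re-applied verbatim.
Matches: at [2:4] match 'kk', group 1 = 'k'; at [4:6] match 'bb', group 1 = 'b'; at [6:8] match 'bb', group 1 = 'b'; at [8:10] match 'bb', group 1 = 'b'.
Because there's exactly one group, `findall` drops the full match and keeps group 1 from each hit.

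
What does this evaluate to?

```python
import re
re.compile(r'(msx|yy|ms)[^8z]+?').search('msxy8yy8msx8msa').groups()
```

Branches in `(...|...)` are attempted left-to-right; the first branch that allows the whole pattern to succeed is taken.
`search` walks the string left to right and returns the first match it finds.
The match spans [0:4] → 'msxy'.
Captured: group 1 = 'msx'.

('msx',)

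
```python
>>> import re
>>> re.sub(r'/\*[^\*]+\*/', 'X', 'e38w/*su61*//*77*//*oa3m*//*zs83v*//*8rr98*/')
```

Matches: at [4:12] → '/*su61*/'; at [12:18] → '/*77*/'; at [18:26] → '/*oa3m*/'; at [26:35] → '/*zs83v*/'; at [35:44] → '/*8rr98*/'.
Every occurrence is swapped for 'X'.

'e38wXXXXX'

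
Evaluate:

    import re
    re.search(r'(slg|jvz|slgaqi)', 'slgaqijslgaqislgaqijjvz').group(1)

'slg'

The match spans [0:3] → 'slg'.
Captured: group 1 = 'slg'.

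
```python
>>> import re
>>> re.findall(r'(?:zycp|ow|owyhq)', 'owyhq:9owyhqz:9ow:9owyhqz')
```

The regex engine tests alternatives in the order written; an earlier branch that matches wins even if a later one would match more.
Since nothing is captured, `findall` lists the 4 matched substrings directly.

['ow', 'ow', 'ow', 'ow']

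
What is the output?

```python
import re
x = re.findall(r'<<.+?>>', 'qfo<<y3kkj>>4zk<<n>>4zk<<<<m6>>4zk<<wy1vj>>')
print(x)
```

With no groups in the pattern, `findall` gives back each whole match — 4 here.

['<<y3kkj>>', '<<n>>', '<<<<m6>>', '<<wy1vj>>']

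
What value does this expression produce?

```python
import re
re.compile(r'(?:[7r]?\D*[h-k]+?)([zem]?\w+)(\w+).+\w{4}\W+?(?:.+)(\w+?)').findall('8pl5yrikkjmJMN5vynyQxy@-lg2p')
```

[('mJMN5v', 'y', 'p')]

The pattern matches optionally one of [7r], then zero or more of a non-digit, then one or more of a character in [h-k] (lazy) (non-capturing group); then optionally one of [zem], then one or more of a word character (captured); then one or more of a word character (captured); then one or more of any character, then exactly 4 of a word character, then one or more of a non-word character (lazy); then one or more of any character (non-capturing group); then one or more of a word character (lazy) (captured).
Walking the string: at [4:28] match 'yrikkjmJMN5vynyQxy@-lg2p', groups = ('mJMN5v', 'y', 'p').
`findall` packs the 3 group values into a tuple for every match.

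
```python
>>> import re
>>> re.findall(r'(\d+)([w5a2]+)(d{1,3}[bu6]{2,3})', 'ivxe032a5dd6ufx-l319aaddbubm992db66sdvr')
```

[('032', 'a5', 'dd6u'), ('319', 'aa', 'ddbub'), ('99', '2', 'db66')]

With 3 capturing groups, `findall` returns a 3-tuple per match.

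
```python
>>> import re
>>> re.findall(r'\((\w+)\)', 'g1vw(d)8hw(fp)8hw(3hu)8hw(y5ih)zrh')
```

Because there's exactly one group, `findall` drops the full match and keeps group 1 from each hit.

['d', 'fp', '3hu', 'y5ih']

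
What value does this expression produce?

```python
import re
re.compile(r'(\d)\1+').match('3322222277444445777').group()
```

With `match`, the pattern is implicitly anchored at the beginning.
The match spans [0:2] → '33'.

'33'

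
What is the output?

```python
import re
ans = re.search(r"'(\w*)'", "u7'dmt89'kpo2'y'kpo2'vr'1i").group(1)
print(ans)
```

The match spans [2:9] → "'dmt89'".
Captured: group 1 = 'dmt89'.

dmt89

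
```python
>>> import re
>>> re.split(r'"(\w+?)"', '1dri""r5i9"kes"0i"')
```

Because the pattern has a capturing group, `split` also inserts each captured text between the pieces.

['1dri"', 'r5i9', 'kes', '0i', '']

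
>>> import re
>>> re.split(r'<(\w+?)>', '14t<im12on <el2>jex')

['14t<im12on ', 'el2', 'jex']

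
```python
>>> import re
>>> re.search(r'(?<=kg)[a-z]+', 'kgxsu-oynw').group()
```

The positive lookaround only admits positions where the adjacent text matches; those characters stay outside the span.
The match spans [2:5] → 'xsu'.

'xsu'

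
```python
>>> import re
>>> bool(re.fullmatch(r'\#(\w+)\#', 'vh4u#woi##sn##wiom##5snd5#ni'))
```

False

For `fullmatch`, every character of the input must be accounted for by the pattern.
Here the pattern can't cover the whole string, so the call returns None, and `bool(None)` is False.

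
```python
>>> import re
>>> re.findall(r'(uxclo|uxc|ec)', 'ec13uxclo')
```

['ec', 'uxclo']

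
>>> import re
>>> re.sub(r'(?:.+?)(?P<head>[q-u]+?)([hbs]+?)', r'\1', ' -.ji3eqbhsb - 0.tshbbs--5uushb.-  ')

'qstuuhb.-  '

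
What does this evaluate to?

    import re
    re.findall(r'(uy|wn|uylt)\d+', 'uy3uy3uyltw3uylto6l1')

Scanning left to right: at [0:3] match 'uy3', group 1 = 'uy'; at [3:6] match 'uy3', group 1 = 'uy'.
Because there's exactly one group, `findall` drops the full match and keeps group 1 from each hit.

['uy', 'uy']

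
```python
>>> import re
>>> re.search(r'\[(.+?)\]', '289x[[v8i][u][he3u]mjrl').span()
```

(4, 10)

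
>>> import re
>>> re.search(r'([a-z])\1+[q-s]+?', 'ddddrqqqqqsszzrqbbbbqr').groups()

('d',)

The match spans [0:5] → 'ddddr'.
Captured: group 1 = 'd'.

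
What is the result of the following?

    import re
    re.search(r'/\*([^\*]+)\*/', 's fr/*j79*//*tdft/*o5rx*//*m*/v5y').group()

`search` walks the string left to right and returns the first match it finds.
The match spans [4:11] → '/*j79*/'.
Captured: group 1 = 'j79'.

'/*j79*/'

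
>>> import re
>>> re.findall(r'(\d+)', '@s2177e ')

['2177']

With a single group, `findall` returns only what that group captured — 1 item.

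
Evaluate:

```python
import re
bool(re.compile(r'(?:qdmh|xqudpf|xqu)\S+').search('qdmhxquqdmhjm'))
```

True

`search` walks the string left to right and returns the first match it finds.
The match spans [0:13] → 'qdmhxquqdmhjm'.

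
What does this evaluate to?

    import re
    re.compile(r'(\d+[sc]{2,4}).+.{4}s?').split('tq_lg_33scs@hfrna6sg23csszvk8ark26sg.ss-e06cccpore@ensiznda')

This matches one or more of a digit, then 2 to 4 of one of [sc] (captured); then one or more of any character; then exactly 4 of any character, then optionally the literal 's'.
The group in the pattern means `split` returns the separators' captures alongside the pieces.

['tq_lg_', '33scs', '']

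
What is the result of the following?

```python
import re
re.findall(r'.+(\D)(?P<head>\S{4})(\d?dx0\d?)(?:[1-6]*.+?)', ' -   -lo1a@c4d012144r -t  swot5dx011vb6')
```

[('s', 'wot5', 'dx01')]

The pattern matches one or more of any character; then a non-digit (captured); then exactly 4 of a non-whitespace character (captured as 'head'); then optionally a digit, then the literal 'dx0', then optionally a digit (captured); then zero or more of a character in [1-6], then one or more of any character (lazy) (non-capturing group).
3 groups means the one result is a tuple of 3 captured strings — 1 here.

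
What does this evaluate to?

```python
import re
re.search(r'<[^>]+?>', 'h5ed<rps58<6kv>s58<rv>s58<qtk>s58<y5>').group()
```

'<rps58<6kv>'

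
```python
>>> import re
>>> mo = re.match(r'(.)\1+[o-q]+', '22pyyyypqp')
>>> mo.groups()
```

('2',)

`\1` is not a pattern — it's the concrete string captured by group 1, re-applied verbatim.
With `match`, the pattern is implicitly anchored at the beginning.
The match spans [0:3] → '22p'.
Captured: group 1 = '2'.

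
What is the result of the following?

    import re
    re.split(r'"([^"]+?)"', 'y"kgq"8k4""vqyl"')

['y', 'kgq', '8k4"', 'vqyl', '']

The group in the pattern means `split` returns the separators' captures alongside the pieces.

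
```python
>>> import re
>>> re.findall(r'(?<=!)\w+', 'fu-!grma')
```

['grma']

The positive lookaround only admits positions where the adjacent text matches; those characters stay outside the span.
No capturing groups, so `findall` returns the 1 full match string.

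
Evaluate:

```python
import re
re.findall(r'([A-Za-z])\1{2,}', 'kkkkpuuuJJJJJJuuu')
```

['k', 'u', 'J', 'u']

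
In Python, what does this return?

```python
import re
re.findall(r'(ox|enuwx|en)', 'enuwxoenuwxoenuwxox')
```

['enuwx', 'enuwx', 'enuwx', 'ox']

Branches in `(...|...)` are attempted left-to-right; the first branch that allows the whole pattern to succeed is taken.
Matches: at [0:5] match 'enuwx', group 1 = 'enuwx'; at [6:11] match 'enuwx', group 1 = 'enuwx'; at [12:17] match 'enuwx', group 1 = 'enuwx'; at [17:19] match 'ox', group 1 = 'ox'.
One capturing group, so `findall` returns just the captured substring from each match — 4 in all.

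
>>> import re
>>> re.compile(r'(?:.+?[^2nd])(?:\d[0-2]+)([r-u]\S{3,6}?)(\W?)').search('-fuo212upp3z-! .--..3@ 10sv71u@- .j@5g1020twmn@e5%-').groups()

This matches one or more of any character (lazy), then any character except [2nd] (non-capturing group); then a digit, then one or more of a character in [0-2] (non-capturing group); then a character in [r-u], then 3 to 6 of a non-whitespace character (lazy) (captured); then optionally a non-word character (captured).
Lazy quantifiers expand one character at a time until the remainder of the pattern can match.
Unlike `match`, `search` isn't anchored — it looks for the pattern anywhere in the string.
The match spans [0:11] → '-fuo212upp3'.
Captured: group 1 = 'upp3', group 2 = ''.

('upp3', '')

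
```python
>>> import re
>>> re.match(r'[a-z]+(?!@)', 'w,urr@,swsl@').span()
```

(0, 1)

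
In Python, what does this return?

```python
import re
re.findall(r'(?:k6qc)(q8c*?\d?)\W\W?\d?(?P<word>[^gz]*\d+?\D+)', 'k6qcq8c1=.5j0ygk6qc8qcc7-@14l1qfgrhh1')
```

[('q8c1', 'j0ygk')]

Pattern: the literal 'k6', then the literal 'qc' (non-capturing group); then the literal 'q8', then zero or more of a literal 'c' (lazy), then optionally a digit (captured); then a non-word character, then optionally a non-word character, then optionally a digit; then zero or more of any character except [gz], then one or more of a digit (lazy), then one or more of a non-digit (captured as 'word').
Matches: at [0:16] match 'k6qcq8c1=.5j0ygk', groups = ('q8c1', 'j0ygk').
`findall` packs the 2 group values into a tuple for every match.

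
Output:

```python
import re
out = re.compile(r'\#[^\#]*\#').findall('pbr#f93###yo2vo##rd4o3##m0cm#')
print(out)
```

['#f93#', '##', '##', '##']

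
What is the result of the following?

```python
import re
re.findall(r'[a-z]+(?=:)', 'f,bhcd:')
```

['bhcd']

Because the assertion is zero-width, the text it checks is not consumed and won't appear in the result.
`findall` yields the raw match text (1 of them) because the pattern has no groups.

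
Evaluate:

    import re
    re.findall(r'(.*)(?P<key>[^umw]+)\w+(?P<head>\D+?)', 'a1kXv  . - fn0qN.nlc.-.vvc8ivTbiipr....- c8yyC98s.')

The pattern matches zero or more of any character (captured); then one or more of any character except [umw] (captured as 'key'); then one or more of a word character; then one or more of a non-digit (lazy) (captured as 'head').
Matches: at [0:50] match 'a1kXv  . - fn0qN.nlc.-.vvc8ivTbiipr....- c8yyC98s.', groups = ('a1kXv  . - fn0qN.nlc.-.vvc8ivTbiipr....- c8yyC9', '8', '.').
With 3 capturing groups, `findall` returns a 3-tuple per match.

[('a1kXv  . - fn0qN.nlc.-.vvc8ivTbiipr....- c8yyC9', '8', '.')]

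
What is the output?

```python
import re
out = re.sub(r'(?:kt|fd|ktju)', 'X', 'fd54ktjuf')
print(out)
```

Alternation tries branches left to right and keeps the first one that lets the overall match succeed at that position.
Each match is replaced by 'X'.

X54Xjuf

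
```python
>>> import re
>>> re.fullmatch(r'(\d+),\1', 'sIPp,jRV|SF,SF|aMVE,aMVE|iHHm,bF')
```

`\1` has to match the exact text group 1 already captured.
`fullmatch` succeeds only if the pattern covers the string from start to end.
Here the pattern can't cover the whole string, so the call returns None.

None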